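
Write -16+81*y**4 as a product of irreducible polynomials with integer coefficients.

Difference of squares twice: with A = 3*y and B = 2, A⁴ − B⁴ = (A² − B²)(A² + B²), and A² − B² factors again.

(3*y+2)*(3*y-2)*(9*y**2+4)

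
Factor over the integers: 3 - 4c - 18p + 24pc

(4c - 3)(6p - 1)

Group as (24pc - 18p) + (-4c + 3) = 6p(4c - 3) - (4c - 3).
Both groups share the factor (4c - 3).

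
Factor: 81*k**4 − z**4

(3*k + z)*(3*k − z)*(9*k**2 + z**2)

(3*k)⁴ − (z)⁴ = ((3*k)² − (z)²)((3*k)² + (z)²); the first factor splits again, the second (9*k**2 + z**2) is irreducible.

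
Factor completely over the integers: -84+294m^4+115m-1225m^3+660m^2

(2m-7)(3m+1)(7m-3)(7m-4)

By the rational root theorem, m = -1/3 is a root, so (3m+1) divides it; the quotient is 98m^3-441m^2+367m-84.
Then m = 7/2 is a root, so (2m-7) divides it; the quotient is 49m^2-49m+12.
The remaining quadratic factors as (7m-4)(7m-3).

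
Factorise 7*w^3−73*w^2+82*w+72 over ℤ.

(7*w+4)*(w−2)*(w−9)

Trying the rational-root candidates, w = 2 is a root, giving the factor (w−2) and quotient 7*w^2−59*w−36.
The remaining quadratic factors as (7*w+4)(w−9).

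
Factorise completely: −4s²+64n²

Pull out the common factor 4; 16n²−s² is a difference of squares.

4(4n+s)(4n−s)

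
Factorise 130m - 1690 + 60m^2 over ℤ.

10(2m + 13)(3m - 13)

Pull out the common factor 10, then factor the remaining trinomial.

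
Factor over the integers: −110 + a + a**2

(a + 11)*(a − 10)

Two integers with product −110 and sum 1 are −10 and 11.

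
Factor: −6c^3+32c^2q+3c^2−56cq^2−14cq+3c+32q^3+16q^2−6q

Group: 2c(−3c^2+10cq+3c−8q^2−6q) + (−4q+1)(−3c^2+10cq+3c−8q^2−6q); both groups contain (−3c^2+10cq+3c−8q^2−6q), so (2c−4q+1) is a factor with cofactor −3c^2+10cq+3c−8q^2−6q.
The cofactor groups again: −3c^2+10cq+3c−8q^2−6q = −c(3c−4q−3) + 2q(3c−4q−3); both groups contain (3c−4q−3), giving −(c−2q)(3c−4q−3).

−(2c−4q+1)(3c−4q−3)(c−2q)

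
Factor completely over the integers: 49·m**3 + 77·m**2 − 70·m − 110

Group as (49·m**3 − 70·m) + (77·m**2 − 110) = 7·m·(7·m**2 − 10) + 11·(7·m**2 − 10).
Both groups share the factor (7·m**2 − 10).

(7·m + 11)·(7·m**2 − 10)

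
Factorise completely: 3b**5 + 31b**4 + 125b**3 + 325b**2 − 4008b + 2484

Trying the rational-root candidates, b = 3 is a root, so (b − 3) divides it; the quotient is 3b**4 + 40b**3 + 245b**2 + 1060b − 828.
Next, b = −9 is a root, so (b + 9) is a factor; dividing leaves 3b**3 + 13b**2 + 128b − 92.
Then b = 2/3 is a root, so (3b − 2) divides it; the quotient is b**2 + 5b + 46.
The quadratic b**2 + 5b + 46 has discriminant −159 < 0 and is irreducible over ℤ.

(3b − 2)(b + 9)(b − 3)(b**2 + 5b + 46)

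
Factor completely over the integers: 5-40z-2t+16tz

Group as (16tz-2t) + (-40z+5) = 2t(8z-1) - 5(8z-1).
Both groups share the factor (8z-1).

(2t-5)(8z-1)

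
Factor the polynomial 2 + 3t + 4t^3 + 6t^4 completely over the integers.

Group as (6t^4 + 3t) + (4t^3 + 2) = 3t(2t^3 + 1) + 2(2t^3 + 1).
Both groups share the factor (2t^3 + 1).

(3t + 2)(2t^3 + 1)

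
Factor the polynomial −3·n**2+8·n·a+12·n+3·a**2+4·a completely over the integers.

−(n−3·a−4)·(3·n+a)

Group: −3·n·(n−3·a−4) − a·(n−3·a−4); both groups contain (n−3·a−4).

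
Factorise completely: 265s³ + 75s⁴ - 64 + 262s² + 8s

(3s + 4)(5s + 8)(5s - 2)(s + 1)

Testing divisors of the constant over divisors of the leading coefficient, s = 2/5 is a root, so (5s - 2) divides it; the quotient is 15s³ + 59s² + 76s + 32.
Continuing, s = -1 is a root, giving the factor (s + 1) and quotient 15s² + 44s + 32.
The remaining quadratic factors as (3s + 4)(5s + 8).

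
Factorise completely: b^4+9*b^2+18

(b^2+3)*(b^2+6)

Substitute u = b^2 to get a quadratic in u, then factor.
b^2+6 is irreducible over ℤ (always positive, so no real roots).
b^2+3 is irreducible over ℤ (always positive, so no real roots).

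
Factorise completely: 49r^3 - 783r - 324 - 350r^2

(7r + 4)(7r + 9)(r - 9)

Among the possible rational roots, r = -9/7 is a root, so (7r + 9) is a factor; dividing leaves 7r^2 - 59r - 36.
The remaining quadratic factors as (r - 9)(7r + 4).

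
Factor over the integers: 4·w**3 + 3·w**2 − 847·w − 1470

By the rational root theorem, w = 15 is a root, so (w − 15) is a factor; dividing leaves 4·w**2 + 63·w + 98.
The remaining quadratic factors as (w + 14)(4·w + 7).

(4·w + 7)·(w + 14)·(w − 15)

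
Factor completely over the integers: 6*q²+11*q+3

Need a pair with product 6·3 = 18 and sum 11: that's 2 and 9.
Split the middle term: 6*q²+2*q + 9*q+3 = 2*q*(3*q+1) + 3*(3*q+1).

(2*q+3)*(3*q+1)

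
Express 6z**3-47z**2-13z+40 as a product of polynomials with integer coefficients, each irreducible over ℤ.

Trying the rational-root candidates, z = -1 is a root, so (z+1) is a factor; dividing leaves 6z**2-53z+40.
The remaining quadratic factors as (z-8)(6z-5).

(6z-5)(z+1)(z-8)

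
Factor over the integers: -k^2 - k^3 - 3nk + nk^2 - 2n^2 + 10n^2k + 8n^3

(4n - k - 1)(2n + k)(n + k)

Group: n(8n^2 + 2nk - 2n - k^2 - k) + k(8n^2 + 2nk - 2n - k^2 - k); both groups contain (8n^2 + 2nk - 2n - k^2 - k), so (n + k) is a factor with cofactor 8n^2 + 2nk - 2n - k^2 - k.
The cofactor groups again: 8n^2 + 2nk - 2n - k^2 - k = 2n(4n - k - 1) + k(4n - k - 1); both groups contain (4n - k - 1), giving (2n + k)(4n - k - 1).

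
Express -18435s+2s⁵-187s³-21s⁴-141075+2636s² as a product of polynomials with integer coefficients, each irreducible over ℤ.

Testing divisors of the constant over divisors of the leading coefficient, s = 15 is a root, so (s-15) is a factor; dividing leaves 2s⁴+9s³-52s²+1856s+9405.
Then s = -9/2 is a root, so (2s+9) is a factor; dividing leaves s³-26s+1045.
Next, s = -11 is a root, giving the factor (s+11) and quotient s²-11s+95.
The quadratic s²-11s+95 has discriminant -259 < 0 and is irreducible over ℤ.

(2s+9)(s+11)(s-15)(s²-11s+95)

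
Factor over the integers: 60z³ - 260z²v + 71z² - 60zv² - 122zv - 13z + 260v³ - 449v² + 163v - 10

Group: 3z(20z² + 17z - 20v² + 33v - 10) + (-13v + 1)(20z² + 17z - 20v² + 33v - 10); both groups contain (20z² + 17z - 20v² + 33v - 10), so (3z - 13v + 1) is a factor with cofactor 20z² + 17z - 20v² + 33v - 10.
The cofactor groups again: 20z² + 17z - 20v² + 33v - 10 = 4z(5z + 5v - 2) + (-4v + 5)(5z + 5v - 2); both groups contain (5z + 5v - 2), giving (4z - 4v + 5)(5z + 5v - 2).

(3z - 13v + 1)(4z - 4v + 5)(5z + 5v - 2)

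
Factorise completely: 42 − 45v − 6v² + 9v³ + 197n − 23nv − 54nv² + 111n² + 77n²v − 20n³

−(4n − v + 1)(5n − 3v + 6)(n − 3v − 7)

Group: 4n(−5n² + 18nv + 29n − 9v² − 3v + 42) + (−v + 1)(−5n² + 18nv + 29n − 9v² − 3v + 42); both groups contain (−5n² + 18nv + 29n − 9v² − 3v + 42), so (4n − v + 1) is a factor with cofactor −5n² + 18nv + 29n − 9v² − 3v + 42.
The cofactor groups again: −5n² + 18nv + 29n − 9v² − 3v + 42 = −n(5n − 3v + 6) + (3v + 7)(5n − 3v + 6); both groups contain (5n − 3v + 6), giving −(n − 3v − 7)(5n − 3v + 6).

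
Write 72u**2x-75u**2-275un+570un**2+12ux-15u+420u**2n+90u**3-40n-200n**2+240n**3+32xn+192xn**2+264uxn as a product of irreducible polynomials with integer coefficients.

(5u+4x+5n-5)(6u+6n+1)(3u+8n)

Group: 5u(18u**2+66un+3u+48n**2+8n) + (4x+5n-5)(18u**2+66un+3u+48n**2+8n); both groups contain (18u**2+66un+3u+48n**2+8n), so (5u+4x+5n-5) is a factor with cofactor 18u**2+66un+3u+48n**2+8n.
The cofactor groups again: 18u**2+66un+3u+48n**2+8n = 3u(6u+6n+1) + 8n(6u+6n+1); both groups contain (6u+6n+1), giving (3u+8n)(6u+6n+1).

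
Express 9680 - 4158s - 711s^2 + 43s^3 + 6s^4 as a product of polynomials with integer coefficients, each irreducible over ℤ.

(6s - 11)(s + 11)(s + 8)(s - 10)

Trying the rational-root candidates, s = 10 is a root, giving the factor (s - 10) and quotient 6s^3 + 103s^2 + 319s - 968.
Next, s = 11/6 is a root, so (6s - 11) is a factor; dividing leaves s^2 + 19s + 88.
The remaining quadratic factors as (s + 8)(s + 11).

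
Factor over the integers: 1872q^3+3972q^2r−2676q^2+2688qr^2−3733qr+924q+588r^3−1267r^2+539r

(12q+12r−7)(12q+7r)(13q+7r−11)

Group: 12q(156q^2+175qr−132q+49r^2−77r) + (12r−7)(156q^2+175qr−132q+49r^2−77r); both groups contain (156q^2+175qr−132q+49r^2−77r), so (12q+12r−7) is a factor with cofactor 156q^2+175qr−132q+49r^2−77r.
The cofactor groups again: 156q^2+175qr−132q+49r^2−77r = 13q(12q+7r) + (7r−11)(12q+7r); both groups contain (12q+7r), giving (13q+7r−11)(12q+7r).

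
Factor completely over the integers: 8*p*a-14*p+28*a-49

(2*p+7)*(4*a-7)

Group as (8*p*a-14*p) + (28*a-49) = 2*p*(4*a-7) + 7*(4*a-7).
Both groups share the factor (4*a-7).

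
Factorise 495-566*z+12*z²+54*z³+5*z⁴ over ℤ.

(5*z-11)*(z+5)*(z+9)*(z-1)

Testing divisors of the constant over divisors of the leading coefficient, z = 1 is a root, so (z-1) is a factor; dividing leaves 5*z³+59*z²+71*z-495.
Next, z = -9 is a root, so (z+9) is a factor; dividing leaves 5*z²+14*z-55.
The remaining quadratic factors as (z+5)(5*z-11).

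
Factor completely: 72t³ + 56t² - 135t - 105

(9t + 7)(8t² - 15)

Group as (72t³ - 135t) + (56t² - 105) = 9t(8t² - 15) + 7(8t² - 15).
Both groups share the factor (8t² - 15).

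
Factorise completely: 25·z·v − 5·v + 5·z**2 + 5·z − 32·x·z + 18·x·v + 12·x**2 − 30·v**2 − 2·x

Group: 2·x·(6·x − z − 6·v − 1) + (−5·z + 5·v)·(6·x − z − 6·v − 1); both groups contain (6·x − z − 6·v − 1).

(6·x − z − 6·v − 1)·(2·x − 5·z + 5·v)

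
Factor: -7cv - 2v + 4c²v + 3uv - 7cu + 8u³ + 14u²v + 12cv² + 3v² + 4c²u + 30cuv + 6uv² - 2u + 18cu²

Group: 4c(cu + cv + 4u² + 7uv - 2u + 3v² - 2v) + (2u + 1)(cu + cv + 4u² + 7uv - 2u + 3v² - 2v); both groups contain (cu + cv + 4u² + 7uv - 2u + 3v² - 2v), so (4c + 2u + 1) is a factor with cofactor cu + cv + 4u² + 7uv - 2u + 3v² - 2v.
The cofactor groups again: cu + cv + 4u² + 7uv - 2u + 3v² - 2v = c(u + v) + (4u + 3v - 2)(u + v); both groups contain (u + v), giving (c + 4u + 3v - 2)(u + v).

(4c + 2u + 1)(c + 4u + 3v - 2)(u + v)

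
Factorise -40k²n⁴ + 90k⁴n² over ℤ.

Factor out 10k²n², leaving 9k² - 4n², which is a difference of two squares.

10k²n²(3k + 2n)(3k - 2n)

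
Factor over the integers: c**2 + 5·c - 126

(c + 14)·(c - 9)

Two integers with product -126 and sum 5 are -9 and 14.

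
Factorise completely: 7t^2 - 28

7(t + 2)(t - 2)

Every term has a factor of 7. Then t^2 - 4 = (t)² − (2)².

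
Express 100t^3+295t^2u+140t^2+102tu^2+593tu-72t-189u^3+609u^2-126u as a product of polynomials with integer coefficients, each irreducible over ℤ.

Group: 4t(25t^2+30tu+35t-27u^2+87u-18) + 7u(25t^2+30tu+35t-27u^2+87u-18); both groups contain (25t^2+30tu+35t-27u^2+87u-18), so (4t+7u) is a factor with cofactor 25t^2+30tu+35t-27u^2+87u-18.
The cofactor groups again: 25t^2+30tu+35t-27u^2+87u-18 = 5t(5t-3u+9) + (9u-2)(5t-3u+9); both groups contain (5t-3u+9), giving (5t+9u-2)(5t-3u+9).

(4t+7u)(5t+9u-2)(5t-3u+9)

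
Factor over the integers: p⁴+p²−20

(p+2)(p−2)(p²+5)

Substitute u = p² to get a quadratic in u, then factor.
p²+5 is irreducible over ℤ (always positive, so no real roots).
p²−4 is a difference of squares.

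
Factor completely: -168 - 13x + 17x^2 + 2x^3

(2x + 7)(x + 8)(x - 3)

Trying the rational-root candidates, x = 3 is a root, giving the factor (x - 3) and quotient 2x^2 + 23x + 56.
The remaining quadratic factors as (x + 8)(2x + 7).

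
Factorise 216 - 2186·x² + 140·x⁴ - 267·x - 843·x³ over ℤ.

(4·x - 1)·(5·x + 9)·(7·x + 3)·(x - 8)

Among the possible rational roots, x = -9/5 is a root, giving the factor (5·x + 9) and quotient 28·x³ - 219·x² - 43·x + 24.
Then x = 1/4 is a root, so (4·x - 1) divides it; the quotient is 7·x² - 53·x - 24.
The remaining quadratic factors as (7·x + 3)(x - 8).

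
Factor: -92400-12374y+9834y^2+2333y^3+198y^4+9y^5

Trying the rational-root candidates, y = -11/3 is a root, so (3y+11) is a factor; dividing leaves 3y^4+55y^3+576y^2+1166y-8400.
Then y = -7 is a root, giving the factor (y+7) and quotient 3y^3+34y^2+338y-1200.
Continuing, y = 8/3 is a root, so (3y-8) divides it; the quotient is y^2+14y+150.
The quadratic y^2+14y+150 has discriminant -404 < 0 and is irreducible over ℤ.

(3y+11)(3y-8)(y+7)(y^2+14y+150)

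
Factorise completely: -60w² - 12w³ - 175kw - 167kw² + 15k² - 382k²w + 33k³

Group: 3k(11k² - 131kw + 5k - 12w² - 60w) + w(11k² - 131kw + 5k - 12w² - 60w); both groups contain (11k² - 131kw + 5k - 12w² - 60w), so (3k + w) is a factor with cofactor 11k² - 131kw + 5k - 12w² - 60w.
The cofactor groups again: 11k² - 131kw + 5k - 12w² - 60w = k(11k + w + 5) - 12w(11k + w + 5); both groups contain (11k + w + 5), giving (k - 12w)(11k + w + 5).

(11k + w + 5)(3k + w)(k - 12w)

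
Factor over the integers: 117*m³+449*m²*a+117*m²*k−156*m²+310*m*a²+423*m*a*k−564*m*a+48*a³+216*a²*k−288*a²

Group: m*(117*m²+98*m*a+117*m*k−156*m+16*a²+72*a*k−96*a) + 3*a*(117*m²+98*m*a+117*m*k−156*m+16*a²+72*a*k−96*a); both groups contain (117*m²+98*m*a+117*m*k−156*m+16*a²+72*a*k−96*a), so (m+3*a) is a factor with cofactor 117*m²+98*m*a+117*m*k−156*m+16*a²+72*a*k−96*a.
The cofactor groups again: 117*m²+98*m*a+117*m*k−156*m+16*a²+72*a*k−96*a = 13*m*(9*m+2*a+9*k−12) + 8*a*(9*m+2*a+9*k−12); both groups contain (9*m+2*a+9*k−12), giving (13*m+8*a)*(9*m+2*a+9*k−12).

(9*m+2*a+9*k−12)*(m+3*a)*(13*m+8*a)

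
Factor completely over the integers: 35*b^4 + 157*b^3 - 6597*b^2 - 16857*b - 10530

By the rational root theorem, b = -9/7 is a root, giving the factor (7*b + 9) and quotient 5*b^3 + 16*b^2 - 963*b - 1170.
Then b = -15 is a root, so (b + 15) is a factor; dividing leaves 5*b^2 - 59*b - 78.
The remaining quadratic factors as (b - 13)(5*b + 6).

(5*b + 6)*(7*b + 9)*(b + 15)*(b - 13)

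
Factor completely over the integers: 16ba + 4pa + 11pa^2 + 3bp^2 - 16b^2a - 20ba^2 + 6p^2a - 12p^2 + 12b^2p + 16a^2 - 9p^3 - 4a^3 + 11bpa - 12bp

Group: 4b(3bp - 4ba + 3p^2 - pa - 4a^2) + (-3p + a - 4)(3bp - 4ba + 3p^2 - pa - 4a^2); both groups contain (3bp - 4ba + 3p^2 - pa - 4a^2), so (4b - 3p + a - 4) is a factor with cofactor 3bp - 4ba + 3p^2 - pa - 4a^2.
The cofactor groups again: 3bp - 4ba + 3p^2 - pa - 4a^2 = b(3p - 4a) + (p + a)(3p - 4a); both groups contain (3p - 4a), giving (b + p + a)(3p - 4a).

(3p - 4a)(4b - 3p + a - 4)(b + p + a)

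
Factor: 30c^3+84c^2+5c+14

(5c+14)(6c^2+1)

Group as (30c^3+5c) + (84c^2+14) = 5c(6c^2+1) + 14(6c^2+1).
Both groups share the factor (6c^2+1).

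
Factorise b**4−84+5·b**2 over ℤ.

Substitute u = b**2 to get a quadratic in u, then factor.
b**2−7 is irreducible over ℤ (7 is not a perfect square).
b**2+12 is irreducible over ℤ (always positive, so no real roots).

(b**2+12)·(b**2−7)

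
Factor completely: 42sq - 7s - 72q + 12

(6q - 1)(7s - 12)

Group as (42sq - 7s) + (-72q + 12) = 7s(6q - 1) - 12(6q - 1).
Both groups share the factor (6q - 1).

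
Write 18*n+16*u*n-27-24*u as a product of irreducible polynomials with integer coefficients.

Group as (16*u*n-24*u) + (18*n-27) = 8*u*(2*n-3) + 9*(2*n-3).
Both groups share the factor (2*n-3).

(2*n-3)*(8*u+9)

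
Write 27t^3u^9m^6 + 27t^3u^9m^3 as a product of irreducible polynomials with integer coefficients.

Factor out 27t^3u^9m^3 first: what remains is m^3 + 1.
Recognize a sum of cubes with the parts m and 1.

27m^3t^3u^9(m + 1)(m^2 - m + 1)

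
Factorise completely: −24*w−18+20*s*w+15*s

(4*w+3)*(5*s−6)

Group as (20*s*w+15*s) + (−24*w−18) = 5*s*(4*w+3) − 6*(4*w+3).
Both groups share the factor (4*w+3).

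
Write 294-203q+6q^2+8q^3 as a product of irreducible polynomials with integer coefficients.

(2q-7)(4q-7)(q+6)

Trying the rational-root candidates, q = 7/2 is a root, so (2q-7) is a factor; dividing leaves 4q^2+17q-42.
The remaining quadratic factors as (q+6)(4q-7).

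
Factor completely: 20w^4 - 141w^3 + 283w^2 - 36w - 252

By the rational root theorem, w = 2 is a root, so (w - 2) is a factor; dividing leaves 20w^3 - 101w^2 + 81w + 126.
Next, w = -3/4 is a root, so (4w + 3) is a factor; dividing leaves 5w^2 - 29w + 42.
The remaining quadratic factors as (w - 3)(5w - 14).

(4w + 3)(5w - 14)(w - 2)(w - 3)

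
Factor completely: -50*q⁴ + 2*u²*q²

Pull out the common factor 2*q²; u² - 25*q² is a difference of squares.

2*q²*(u - 5*q)*(u + 5*q)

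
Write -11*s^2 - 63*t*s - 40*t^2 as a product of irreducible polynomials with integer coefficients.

-(8*t + 11*s)*(5*t + s)

Group: -8*t*(5*t + s) - 11*s*(5*t + s); both groups contain (5*t + s).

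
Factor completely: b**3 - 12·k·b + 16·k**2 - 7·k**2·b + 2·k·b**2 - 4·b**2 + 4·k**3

(k - b)·(k - b + 4)·(4·k + b)

Group: k·(4·k**2 - 3·k·b - b**2) + (-b + 4)·(4·k**2 - 3·k·b - b**2); both groups contain (4·k**2 - 3·k·b - b**2), so (k - b + 4) is a factor with cofactor 4·k**2 - 3·k·b - b**2.
The cofactor groups again: 4·k**2 - 3·k·b - b**2 = k·(4·k + b) - b·(4·k + b); both groups contain (4·k + b), giving (k - b)·(4·k + b).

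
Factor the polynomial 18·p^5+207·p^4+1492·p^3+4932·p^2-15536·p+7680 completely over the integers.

Testing divisors of the constant over divisors of the leading coefficient, p = -15/2 is a root, so (2·p+15) is a factor; dividing leaves 9·p^4+36·p^3+476·p^2-1104·p+512.
Continuing, p = 4/3 is a root, so (3·p-4) is a factor; dividing leaves 3·p^3+16·p^2+180·p-128.
Continuing, p = 2/3 is a root, giving the factor (3·p-2) and quotient p^2+6·p+64.
The quadratic p^2+6·p+64 has discriminant -220 < 0 and is irreducible over ℤ.

(2·p+15)·(3·p-2)·(3·p-4)·(p^2+6·p+64)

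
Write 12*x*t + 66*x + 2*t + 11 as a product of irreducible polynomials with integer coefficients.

(2*t + 11)*(6*x + 1)

Group as (12*x*t + 66*x) + (2*t + 11) = 6*x*(2*t + 11) + (2*t + 11).
Both groups share the factor (2*t + 11).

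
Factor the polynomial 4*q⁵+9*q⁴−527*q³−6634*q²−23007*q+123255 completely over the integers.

Testing divisors of the constant over divisors of the leading coefficient, q = 15 is a root, so (q−15) divides it; the quotient is 4*q⁴+69*q³+508*q²+986*q−8217.
Continuing, q = −9 is a root, so (q+9) divides it; the quotient is 4*q³+33*q²+211*q−913.
Then q = 11/4 is a root, giving the factor (4*q−11) and quotient q²+11*q+83.
The quadratic q²+11*q+83 has discriminant −211 < 0 and is irreducible over ℤ.

(4*q−11)*(q+9)*(q−15)*(q²+11*q+83)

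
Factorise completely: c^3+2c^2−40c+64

(c+8)(c−2)(c−4)

Trying the rational-root candidates, c = −8 is a root, so (c+8) divides it; the quotient is c^2−6c+8.
The remaining quadratic factors as (c−4)(c−2).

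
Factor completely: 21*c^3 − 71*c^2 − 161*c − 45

(3*c + 1)*(7*c + 9)*(c − 5)

Among the possible rational roots, c = −1/3 is a root, so (3*c + 1) is a factor; dividing leaves 7*c^2 − 26*c − 45.
The remaining quadratic factors as (c − 5)(7*c + 9).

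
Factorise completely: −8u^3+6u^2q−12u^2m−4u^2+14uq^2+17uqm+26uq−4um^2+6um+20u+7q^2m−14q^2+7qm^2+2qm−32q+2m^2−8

Group: u(−8u^2+14uq−4um+12u+7qm−14q+2m−4) + (q+m+2)(−8u^2+14uq−4um+12u+7qm−14q+2m−4); both groups contain (−8u^2+14uq−4um+12u+7qm−14q+2m−4), so (u+q+m+2) is a factor with cofactor −8u^2+14uq−4um+12u+7qm−14q+2m−4.
The cofactor groups again: −8u^2+14uq−4um+12u+7qm−14q+2m−4 = −4u(2u+m−2) + (7q+2)(2u+m−2); both groups contain (2u+m−2), giving −(4u−7q−2)(2u+m−2).

−(4u−7q−2)(2u+m−2)(u+q+m+2)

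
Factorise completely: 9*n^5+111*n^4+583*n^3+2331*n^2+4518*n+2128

(3*n+2)*(3*n+8)*(n+7)*(n^2+2*n+19)

Among the possible rational roots, n = -8/3 is a root, so (3*n+8) divides it; the quotient is 3*n^4+29*n^3+117*n^2+465*n+266.
Next, n = -2/3 is a root, giving the factor (3*n+2) and quotient n^3+9*n^2+33*n+133.
Then n = -7 is a root, giving the factor (n+7) and quotient n^2+2*n+19.
The quadratic n^2+2*n+19 has discriminant -72 < 0 and is irreducible over ℤ.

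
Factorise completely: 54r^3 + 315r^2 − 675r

Pull out the common factor 9r, then factor the remaining trinomial.

9r(2r + 15)(3r − 5)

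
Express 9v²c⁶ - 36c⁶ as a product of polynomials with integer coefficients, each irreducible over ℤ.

Pull out the common factor 9c⁶, leaving v² - 4.
Recognize a difference of squares with the parts v and 2.

9c⁶(v + 2)(v - 2)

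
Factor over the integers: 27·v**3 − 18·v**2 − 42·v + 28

Group as (27·v**3 − 42·v) + (−18·v**2 + 28) = 3·v·(9·v**2 − 14) − 2·(9·v**2 − 14).
Both groups share the factor (9·v**2 − 14).

(3·v − 2)·(9·v**2 − 14)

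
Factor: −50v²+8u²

2(2u+5v)(2u−5v)

Factor out 2, leaving 4u²−25v², which is a difference of two squares.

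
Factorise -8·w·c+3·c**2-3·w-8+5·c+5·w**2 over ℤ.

(5·w-3·c-8)·(w-c+1)

Group: 5·w·(w-c+1) + (-3·c-8)·(w-c+1); both groups contain (w-c+1).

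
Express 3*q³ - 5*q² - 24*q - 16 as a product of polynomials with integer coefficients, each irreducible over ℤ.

(3*q + 4)*(q + 1)*(q - 4)

Among the possible rational roots, q = -1 is a root, so (q + 1) divides it; the quotient is 3*q² - 8*q - 16.
The remaining quadratic factors as (q - 4)(3*q + 4).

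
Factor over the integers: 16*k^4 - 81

Difference of squares twice: with A = 2*k and B = 3, A⁴ − B⁴ = (A² − B²)(A² + B²), and A² − B² factors again.

(2*k + 3)*(2*k - 3)*(4*k^2 + 9)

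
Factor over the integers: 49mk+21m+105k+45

(7k+3)(7m+15)

Group as (49mk+21m) + (105k+45) = 7m(7k+3) + 15(7k+3).
Both groups share the factor (7k+3).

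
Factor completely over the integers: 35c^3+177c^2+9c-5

(5c+1)(7c-1)(c+5)

Among the possible rational roots, c = -5 is a root, so (c+5) is a factor; dividing leaves 35c^2+2c-1.
The remaining quadratic factors as (7c-1)(5c+1).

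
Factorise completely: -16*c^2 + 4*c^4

4*c^2*(c + 2)*(c - 2)

Every term has a factor of 4*c^2; factoring it out leaves c^2 - 4.
Recognize a difference of squares with the parts c and 2.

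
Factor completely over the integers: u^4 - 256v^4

(u + 4v)(u - 4v)(u^2 + 16v^2)

Difference of squares twice: with A = u and B = 4v, A⁴ − B⁴ = (A² − B²)(A² + B²), and A² − B² factors again.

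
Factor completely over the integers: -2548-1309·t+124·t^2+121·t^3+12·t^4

(3·t+7)·(4·t-13)·(t+4)·(t+7)

By the rational root theorem, t = -7 is a root, so (t+7) divides it; the quotient is 12·t^3+37·t^2-135·t-364.
Continuing, t = -4 is a root, so (t+4) is a factor; dividing leaves 12·t^2-11·t-91.
The remaining quadratic factors as (4·t-13)(3·t+7).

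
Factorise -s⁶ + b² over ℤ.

Recognize a difference of squares with the parts b and s³.

-(s³ - b)(s³ + b)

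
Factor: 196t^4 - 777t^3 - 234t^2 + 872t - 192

Trying the rational-root candidates, t = -8/7 is a root, so (7t + 8) is a factor; dividing leaves 28t^3 - 143t^2 + 130t - 24.
Then t = 6/7 is a root, so (7t - 6) is a factor; dividing leaves 4t^2 - 17t + 4.
The remaining quadratic factors as (4t - 1)(t - 4).

(4t - 1)(7t + 8)(7t - 6)(t - 4)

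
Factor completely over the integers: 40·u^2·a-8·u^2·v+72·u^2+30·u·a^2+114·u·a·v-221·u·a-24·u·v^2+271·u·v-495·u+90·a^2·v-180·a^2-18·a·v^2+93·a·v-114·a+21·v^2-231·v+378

Group: 5·a·(8·u^2+6·u·a+24·u·v-55·u+18·a·v-36·a-21·v+42) + (-v+9)·(8·u^2+6·u·a+24·u·v-55·u+18·a·v-36·a-21·v+42); both groups contain (8·u^2+6·u·a+24·u·v-55·u+18·a·v-36·a-21·v+42), so (5·a-v+9) is a factor with cofactor 8·u^2+6·u·a+24·u·v-55·u+18·a·v-36·a-21·v+42.
The cofactor groups again: 8·u^2+6·u·a+24·u·v-55·u+18·a·v-36·a-21·v+42 = 8·u·(u+3·v-6) + (6·a-7)·(u+3·v-6); both groups contain (u+3·v-6), giving (8·u+6·a-7)·(u+3·v-6).

(5·a-v+9)·(8·u+6·a-7)·(u+3·v-6)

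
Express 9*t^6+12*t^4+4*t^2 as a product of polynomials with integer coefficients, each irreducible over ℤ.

Factor out t^2 first: what remains is 9*t^4+12*t^2+4.
Recognize a perfect-square trinomial with the parts 3*t^2 and 2.

t^2*(3*t^2+2)^2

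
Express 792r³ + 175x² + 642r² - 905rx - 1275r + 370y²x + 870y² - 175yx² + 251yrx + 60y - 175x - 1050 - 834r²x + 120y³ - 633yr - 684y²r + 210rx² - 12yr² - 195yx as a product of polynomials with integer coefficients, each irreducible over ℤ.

(2y - 11r + 7x + 14)(5y - 6r - 5)(12y + 12r - 5x + 15)

Group: 2y(60y² - 12yr - 25yx + 15y - 72r² + 30rx - 150r + 25x - 75) + (-11r + 7x + 14)(60y² - 12yr - 25yx + 15y - 72r² + 30rx - 150r + 25x - 75); both groups contain (60y² - 12yr - 25yx + 15y - 72r² + 30rx - 150r + 25x - 75), so (2y - 11r + 7x + 14) is a factor with cofactor 60y² - 12yr - 25yx + 15y - 72r² + 30rx - 150r + 25x - 75.
The cofactor groups again: 60y² - 12yr - 25yx + 15y - 72r² + 30rx - 150r + 25x - 75 = 12y(5y - 6r - 5) + (12r - 5x + 15)(5y - 6r - 5); both groups contain (5y - 6r - 5), giving (12y + 12r - 5x + 15)(5y - 6r - 5).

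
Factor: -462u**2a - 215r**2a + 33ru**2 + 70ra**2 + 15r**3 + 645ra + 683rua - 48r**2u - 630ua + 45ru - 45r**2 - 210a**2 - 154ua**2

(r - 14a)(3r - 3u - a)(5r - 11u - 15)

Group: 5r(3r**2 - 3ru - 43ra + 42ua + 14a**2) + (-11u - 15)(3r**2 - 3ru - 43ra + 42ua + 14a**2); both groups contain (3r**2 - 3ru - 43ra + 42ua + 14a**2), so (5r - 11u - 15) is a factor with cofactor 3r**2 - 3ru - 43ra + 42ua + 14a**2.
The cofactor groups again: 3r**2 - 3ru - 43ra + 42ua + 14a**2 = r(3r - 3u - a) - 14a(3r - 3u - a); both groups contain (3r - 3u - a), giving (r - 14a)(3r - 3u - a).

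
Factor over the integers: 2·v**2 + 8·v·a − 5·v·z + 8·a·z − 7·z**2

(2·v + 8·a − 7·z)·(v + z)

Group: v·(2·v + 8·a − 7·z) + z·(2·v + 8·a − 7·z); both groups contain (2·v + 8·a − 7·z).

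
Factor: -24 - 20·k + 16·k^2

Pull out the common factor 4, then factor the remaining trinomial.

4·(4·k + 3)·(k - 2)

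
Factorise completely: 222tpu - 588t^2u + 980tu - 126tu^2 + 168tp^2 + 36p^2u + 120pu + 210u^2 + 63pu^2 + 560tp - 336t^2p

-(6t - 3p - 10)(14t + 3u)(4p + 7u)

Group: 14t(-24tp - 42tu + 12p^2 + 21pu + 40p + 70u) + 3u(-24tp - 42tu + 12p^2 + 21pu + 40p + 70u); both groups contain (-24tp - 42tu + 12p^2 + 21pu + 40p + 70u), so (14t + 3u) is a factor with cofactor -24tp - 42tu + 12p^2 + 21pu + 40p + 70u.
The cofactor groups again: -24tp - 42tu + 12p^2 + 21pu + 40p + 70u = -4p(6t - 3p - 10) - 7u(6t - 3p - 10); both groups contain (6t - 3p - 10), giving -(4p + 7u)(6t - 3p - 10).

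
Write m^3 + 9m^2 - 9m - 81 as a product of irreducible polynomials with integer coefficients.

(m + 3)(m + 9)(m - 3)

Among the possible rational roots, m = 3 is a root, giving the factor (m - 3) and quotient m^2 + 12m + 27.
The remaining quadratic factors as (m + 9)(m + 3).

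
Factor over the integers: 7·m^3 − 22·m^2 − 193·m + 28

(7·m − 1)·(m + 4)·(m − 7)

Trying the rational-root candidates, m = 1/7 is a root, giving the factor (7·m − 1) and quotient m^2 − 3·m − 28.
The remaining quadratic factors as (m + 4)(m − 7).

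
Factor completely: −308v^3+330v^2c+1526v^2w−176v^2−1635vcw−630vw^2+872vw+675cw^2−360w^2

−(14v−15c+8)(11v−5w)(2v−9w)

Group: 2v(−154v^2+165vc+70vw−88v−75cw+40w) − 9w(−154v^2+165vc+70vw−88v−75cw+40w); both groups contain (−154v^2+165vc+70vw−88v−75cw+40w), so (2v−9w) is a factor with cofactor −154v^2+165vc+70vw−88v−75cw+40w.
The cofactor groups again: −154v^2+165vc+70vw−88v−75cw+40w = −14v(11v−5w) + (15c−8)(11v−5w); both groups contain (11v−5w), giving −(14v−15c+8)(11v−5w).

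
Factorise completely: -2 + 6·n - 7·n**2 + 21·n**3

Group as (21·n**3 + 6·n) + (-7·n**2 - 2) = 3·n·(7·n**2 + 2) - (7·n**2 + 2).
Both groups share the factor (7·n**2 + 2).

(3·n - 1)·(7·n**2 + 2)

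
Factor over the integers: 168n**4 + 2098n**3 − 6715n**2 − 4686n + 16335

Testing divisors of the constant over divisors of the leading coefficient, n = 11/6 is a root, giving the factor (6n − 11) and quotient 28n**3 + 401n**2 − 384n − 1485.
Next, n = −15 is a root, so (n + 15) is a factor; dividing leaves 28n**2 − 19n − 99.
The remaining quadratic factors as (4n − 9)(7n + 11).

(4n − 9)(6n − 11)(7n + 11)(n + 15)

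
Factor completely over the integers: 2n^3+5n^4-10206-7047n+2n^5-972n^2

(2n+9)(n+2)(n-9)(n^2+5n+63)

Trying the rational-root candidates, n = 9 is a root, so (n-9) divides it; the quotient is 2n^4+23n^3+209n^2+909n+1134.
Next, n = -9/2 is a root, giving the factor (2n+9) and quotient n^3+7n^2+73n+126.
Continuing, n = -2 is a root, so (n+2) divides it; the quotient is n^2+5n+63.
The quadratic n^2+5n+63 has discriminant -227 < 0 and is irreducible over ℤ.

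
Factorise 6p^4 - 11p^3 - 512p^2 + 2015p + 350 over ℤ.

(6p + 1)(p + 10)(p - 5)(p - 7)

Among the possible rational roots, p = -1/6 is a root, giving the factor (6p + 1) and quotient p^3 - 2p^2 - 85p + 350.
Continuing, p = 7 is a root, giving the factor (p - 7) and quotient p^2 + 5p - 50.
The remaining quadratic factors as (p - 5)(p + 10).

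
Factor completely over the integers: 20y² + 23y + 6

Need a pair with product 20·6 = 120 and sum 23: that's 15 and 8.
Split the middle term: 20y² + 15y + 8y + 6 = 5y(4y + 3) + 2(4y + 3).

(4y + 3)(5y + 2)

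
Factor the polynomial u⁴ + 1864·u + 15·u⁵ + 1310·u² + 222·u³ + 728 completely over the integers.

By the rational root theorem, u = −2 is a root, giving the factor (u + 2) and quotient 15·u⁴ − 29·u³ + 280·u² + 750·u + 364.
Then u = −7/5 is a root, giving the factor (5·u + 7) and quotient 3·u³ − 10·u² + 70·u + 52.
Continuing, u = −2/3 is a root, giving the factor (3·u + 2) and quotient u² − 4·u + 26.
The quadratic u² − 4·u + 26 has discriminant −88 < 0 and is irreducible over ℤ.

(3·u + 2)·(5·u + 7)·(u + 2)·(u² − 4·u + 26)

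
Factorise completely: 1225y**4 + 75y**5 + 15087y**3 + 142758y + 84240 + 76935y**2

(3y + 13)(5y + 6)(5y + 9)(y**2 + 9y + 120)

Trying the rational-root candidates, y = -13/3 is a root, so (3y + 13) divides it; the quotient is 25y**4 + 300y**3 + 3729y**2 + 9486y + 6480.
Then y = -9/5 is a root, so (5y + 9) divides it; the quotient is 5y**3 + 51y**2 + 654y + 720.
Then y = -6/5 is a root, so (5y + 6) is a factor; dividing leaves y**2 + 9y + 120.
The quadratic y**2 + 9y + 120 has discriminant -399 < 0 and is irreducible over ℤ.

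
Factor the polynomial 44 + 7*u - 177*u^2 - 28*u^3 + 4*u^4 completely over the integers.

Testing divisors of the constant over divisors of the leading coefficient, u = -1/2 is a root, so (2*u + 1) is a factor; dividing leaves 2*u^3 - 15*u^2 - 81*u + 44.
Next, u = 1/2 is a root, so (2*u - 1) divides it; the quotient is u^2 - 7*u - 44.
The remaining quadratic factors as (u + 4)(u - 11).

(2*u + 1)*(2*u - 1)*(u + 4)*(u - 11)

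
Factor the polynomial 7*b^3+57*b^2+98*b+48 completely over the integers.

Trying the rational-root candidates, b = -6 is a root, so (b+6) is a factor; dividing leaves 7*b^2+15*b+8.
The remaining quadratic factors as (7*b+8)(b+1).

(7*b+8)*(b+1)*(b+6)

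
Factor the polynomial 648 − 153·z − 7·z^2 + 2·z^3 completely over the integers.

Testing divisors of the constant over divisors of the leading coefficient, z = −9 is a root, so (z + 9) divides it; the quotient is 2·z^2 − 25·z + 72.
The remaining quadratic factors as (2·z − 9)(z − 8).

(2·z − 9)·(z + 9)·(z − 8)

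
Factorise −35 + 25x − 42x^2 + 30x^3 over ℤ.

(5x − 7)(6x^2 + 5)

Group as (30x^3 + 25x) + (−42x^2 − 35) = 5x(6x^2 + 5) − 7(6x^2 + 5).
Both groups share the factor (6x^2 + 5).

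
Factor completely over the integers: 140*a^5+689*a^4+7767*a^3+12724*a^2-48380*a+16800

(4*a+15)*(5*a-2)*(7*a-10)*(a^2+3*a+56)

Testing divisors of the constant over divisors of the leading coefficient, a = -15/4 is a root, so (4*a+15) is a factor; dividing leaves 35*a^4+41*a^3+1788*a^2-3524*a+1120.
Continuing, a = 2/5 is a root, so (5*a-2) divides it; the quotient is 7*a^3+11*a^2+362*a-560.
Then a = 10/7 is a root, so (7*a-10) divides it; the quotient is a^2+3*a+56.
The quadratic a^2+3*a+56 has discriminant -215 < 0 and is irreducible over ℤ.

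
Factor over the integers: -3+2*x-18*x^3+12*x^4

Group as (12*x^4+2*x) + (-18*x^3-3) = 2*x*(6*x^3+1) - 3*(6*x^3+1).
Both groups share the factor (6*x^3+1).

(2*x-3)*(6*x^3+1)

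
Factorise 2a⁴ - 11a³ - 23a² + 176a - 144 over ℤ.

Trying the rational-root candidates, a = 9/2 is a root, so (2a - 9) divides it; the quotient is a³ - a² - 16a + 16.
Then a = 4 is a root, so (a - 4) divides it; the quotient is a² + 3a - 4.
The remaining quadratic factors as (a - 1)(a + 4).

(2a - 9)(a + 4)(a - 1)(a - 4)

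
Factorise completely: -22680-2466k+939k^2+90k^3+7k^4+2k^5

(2k-9)(k+5)(k+6)(k^2-3k+84)

Among the possible rational roots, k = -6 is a root, so (k+6) is a factor; dividing leaves 2k^4-5k^3+120k^2+219k-3780.
Next, k = 9/2 is a root, so (2k-9) divides it; the quotient is k^3+2k^2+69k+420.
Then k = -5 is a root, giving the factor (k+5) and quotient k^2-3k+84.
The quadratic k^2-3k+84 has discriminant -327 < 0 and is irreducible over ℤ.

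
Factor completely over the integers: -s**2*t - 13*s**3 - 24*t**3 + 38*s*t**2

-(13*s - 12*t)*(s + 2*t)*(s - t)

Group: s*(-13*s**2 + 25*s*t - 12*t**2) + 2*t*(-13*s**2 + 25*s*t - 12*t**2); both groups contain (-13*s**2 + 25*s*t - 12*t**2), so (s + 2*t) is a factor with cofactor -13*s**2 + 25*s*t - 12*t**2.
The cofactor groups again: -13*s**2 + 25*s*t - 12*t**2 = -13*s*(s - t) + 12*t*(s - t); both groups contain (s - t), giving -(13*s - 12*t)*(s - t).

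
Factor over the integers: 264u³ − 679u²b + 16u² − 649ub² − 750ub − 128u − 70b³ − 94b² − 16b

(3u − 10b − 2)(11u + 7b + 8)(8u + b)

Group: 11u(24u² − 77ub − 16u − 10b² − 2b) + (7b + 8)(24u² − 77ub − 16u − 10b² − 2b); both groups contain (24u² − 77ub − 16u − 10b² − 2b), so (11u + 7b + 8) is a factor with cofactor 24u² − 77ub − 16u − 10b² − 2b.
The cofactor groups again: 24u² − 77ub − 16u − 10b² − 2b = 8u(3u − 10b − 2) + b(3u − 10b − 2); both groups contain (3u − 10b − 2), giving (8u + b)(3u − 10b − 2).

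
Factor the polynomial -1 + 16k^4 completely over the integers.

Difference of squares twice: with A = 2k and B = 1, A⁴ − B⁴ = (A² − B²)(A² + B²), and A² − B² factors again.

(2k + 1)(2k - 1)(4k^2 + 1)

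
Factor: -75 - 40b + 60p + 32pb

Group as (32pb + 60p) + (-40b - 75) = 4p(8b + 15) - 5(8b + 15).
Both groups share the factor (8b + 15).

(4p - 5)(8b + 15)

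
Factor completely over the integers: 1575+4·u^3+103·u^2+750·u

Testing divisors of the constant over divisors of the leading coefficient, u = -7 is a root, so (u+7) is a factor; dividing leaves 4·u^2+75·u+225.
The remaining quadratic factors as (4·u+15)(u+15).

(4·u+15)·(u+15)·(u+7)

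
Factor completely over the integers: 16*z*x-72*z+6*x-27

Group as (16*z*x-72*z) + (6*x-27) = 8*z*(2*x-9) + 3*(2*x-9).
Both groups share the factor (2*x-9).

(2*x-9)*(8*z+3)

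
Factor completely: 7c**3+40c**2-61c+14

(7c-2)(c+7)(c-1)

Testing divisors of the constant over divisors of the leading coefficient, c = 2/7 is a root, so (7c-2) is a factor; dividing leaves c**2+6c-7.
The remaining quadratic factors as (c-1)(c+7).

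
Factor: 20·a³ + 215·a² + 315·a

5·a·(4·a + 7)·(a + 9)

Pull out the common factor 5·a, then factor the remaining trinomial.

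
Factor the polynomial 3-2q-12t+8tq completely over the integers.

(2q-3)(4t-1)

Group as (8tq-12t) + (-2q+3) = 4t(2q-3) - (2q-3).
Both groups share the factor (2q-3).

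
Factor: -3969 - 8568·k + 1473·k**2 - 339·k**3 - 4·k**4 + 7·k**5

(7·k + 3)·(k + 9)·(k - 7)·(k**2 - 3·k + 21)

Among the possible rational roots, k = -9 is a root, so (k + 9) divides it; the quotient is 7·k**4 - 67·k**3 + 264·k**2 - 903·k - 441.
Next, k = -3/7 is a root, so (7·k + 3) is a factor; dividing leaves k**3 - 10·k**2 + 42·k - 147.
Next, k = 7 is a root, so (k - 7) divides it; the quotient is k**2 - 3·k + 21.
The quadratic k**2 - 3·k + 21 has discriminant -75 < 0 and is irreducible over ℤ.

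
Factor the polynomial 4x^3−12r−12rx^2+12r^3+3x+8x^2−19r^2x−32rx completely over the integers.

(3r+2x+3)(4r−x)(r−2x−1)

Group: r(12r^2+5rx+12r−2x^2−3x) + (−2x−1)(12r^2+5rx+12r−2x^2−3x); both groups contain (12r^2+5rx+12r−2x^2−3x), so (r−2x−1) is a factor with cofactor 12r^2+5rx+12r−2x^2−3x.
The cofactor groups again: 12r^2+5rx+12r−2x^2−3x = 4r(3r+2x+3) − x(3r+2x+3); both groups contain (3r+2x+3), giving (4r−x)(3r+2x+3).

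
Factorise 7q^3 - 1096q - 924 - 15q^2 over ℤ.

By the rational root theorem, q = 14 is a root, so (q - 14) is a factor; dividing leaves 7q^2 + 83q + 66.
The remaining quadratic factors as (q + 11)(7q + 6).

(7q + 6)(q + 11)(q - 14)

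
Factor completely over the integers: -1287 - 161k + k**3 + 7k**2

(k + 11)(k + 9)(k - 13)

Testing divisors of the constant over divisors of the leading coefficient, k = -9 is a root, so (k + 9) divides it; the quotient is k**2 - 2k - 143.
The remaining quadratic factors as (k - 13)(k + 11).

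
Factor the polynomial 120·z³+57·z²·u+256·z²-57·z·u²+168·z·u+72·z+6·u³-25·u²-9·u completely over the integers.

(5·z-2·u+9)·(8·z-u)·(3·z+3·u+1)

Group: 8·z·(15·z²+9·z·u+32·z-6·u²+25·u+9) - u·(15·z²+9·z·u+32·z-6·u²+25·u+9); both groups contain (15·z²+9·z·u+32·z-6·u²+25·u+9), so (8·z-u) is a factor with cofactor 15·z²+9·z·u+32·z-6·u²+25·u+9.
The cofactor groups again: 15·z²+9·z·u+32·z-6·u²+25·u+9 = 3·z·(5·z-2·u+9) + (3·u+1)·(5·z-2·u+9); both groups contain (5·z-2·u+9), giving (3·z+3·u+1)·(5·z-2·u+9).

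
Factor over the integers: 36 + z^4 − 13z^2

(z + 2)(z + 3)(z − 2)(z − 3)

Substitute u = z^2 to get a quadratic in u, then factor.
z^2 − 4 is a difference of squares.
z^2 − 9 is a difference of squares.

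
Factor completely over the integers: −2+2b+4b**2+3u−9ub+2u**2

Group: 2u(u−4b+2) + (−b−1)(u−4b+2); both groups contain (u−4b+2).

(u−4b+2)(2u−b−1)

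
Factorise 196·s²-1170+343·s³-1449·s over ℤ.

(7·s+13)·(7·s+6)·(7·s-15)

Testing divisors of the constant over divisors of the leading coefficient, s = -13/7 is a root, giving the factor (7·s+13) and quotient 49·s²-63·s-90.
The remaining quadratic factors as (7·s+6)(7·s-15).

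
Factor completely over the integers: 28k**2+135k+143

(4k+13)(7k+11)

Need a pair with product 28·143 = 4004 and sum 135: that's 91 and 44.
Split the middle term: 28k**2+91k + 44k+143 = 7k(4k+13) + 11(4k+13).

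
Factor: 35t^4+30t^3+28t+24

Group as (35t^4+28t) + (30t^3+24) = 7t(5t^3+4) + 6(5t^3+4).
Both groups share the factor (5t^3+4).

(7t+6)(5t^3+4)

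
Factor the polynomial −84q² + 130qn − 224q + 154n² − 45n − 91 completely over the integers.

Group: −6q(14q + 11n + 7) + (14n − 13)(14q + 11n + 7); both groups contain (14q + 11n + 7).

−(6q − 14n + 13)(14q + 11n + 7)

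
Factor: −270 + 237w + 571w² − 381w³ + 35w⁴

(5w − 3)(7w + 5)(w − 2)(w − 9)

By the rational root theorem, w = −5/7 is a root, so (7w + 5) divides it; the quotient is 5w³ − 58w² + 123w − 54.
Continuing, w = 3/5 is a root, so (5w − 3) is a factor; dividing leaves w² − 11w + 18.
The remaining quadratic factors as (w − 2)(w − 9).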